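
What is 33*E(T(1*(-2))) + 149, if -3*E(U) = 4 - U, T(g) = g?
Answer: 83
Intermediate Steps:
E(U) = -4/3 + U/3 (E(U) = -(4 - U)/3 = -4/3 + U/3)
33*E(T(1*(-2))) + 149 = 33*(-4/3 + (1*(-2))/3) + 149 = 33*(-4/3 + (1/3)*(-2)) + 149 = 33*(-4/3 - 2/3) + 149 = 33*(-2) + 149 = -66 + 149 = 83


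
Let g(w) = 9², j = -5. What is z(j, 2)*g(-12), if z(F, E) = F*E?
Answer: -810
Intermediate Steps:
g(w) = 81
z(F, E) = E*F
z(j, 2)*g(-12) = (2*(-5))*81 = -10*81 = -810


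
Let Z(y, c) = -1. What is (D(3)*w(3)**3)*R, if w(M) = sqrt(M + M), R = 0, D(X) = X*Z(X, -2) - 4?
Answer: 0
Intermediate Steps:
D(X) = -4 - X (D(X) = X*(-1) - 4 = -X - 4 = -4 - X)
w(M) = sqrt(2)*sqrt(M) (w(M) = sqrt(2*M) = sqrt(2)*sqrt(M))
(D(3)*w(3)**3)*R = ((-4 - 1*3)*(sqrt(2)*sqrt(3))**3)*0 = ((-4 - 3)*(sqrt(6))**3)*0 = -42*sqrt(6)*0 = 0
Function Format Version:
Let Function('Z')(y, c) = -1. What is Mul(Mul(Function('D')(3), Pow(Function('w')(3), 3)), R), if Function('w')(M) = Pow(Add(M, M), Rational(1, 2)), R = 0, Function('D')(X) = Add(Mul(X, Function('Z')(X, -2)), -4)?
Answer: 0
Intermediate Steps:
Function('D')(X) = Add(-4, Mul(-1, X)) (Function('D')(X) = Add(Mul(X, -1), -4) = Add(Mul(-1, X), -4) = Add(-4, Mul(-1, X)))
Function('w')(M) = Mul(Pow(2, Rational(1, 2)), Pow(M, Rational(1, 2))) (Function('w')(M) = Pow(Mul(2, M), Rational(1, 2)) = Mul(Pow(2, Rational(1, 2)), Pow(M, Rational(1, 2))))
Mul(Mul(Function('D')(3), Pow(Function('w')(3), 3)), R) = Mul(Mul(Add(-4, Mul(-1, 3)), Pow(Mul(Pow(2, Rational(1, 2)), Pow(3, Rational(1, 2))), 3)), 0) = Mul(Mul(Add(-4, -3), Pow(Pow(6, Rational(1, 2)), 3)), 0) = Mul(Mul(-7, Mul(6, Pow(6, Rational(1, 2)))), 0) = Mul(Mul(-42, Pow(6, Rational(1, 2))), 0) = 0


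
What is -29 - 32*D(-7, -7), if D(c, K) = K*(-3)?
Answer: -701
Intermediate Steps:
D(c, K) = -3*K
-29 - 32*D(-7, -7) = -29 - (-96)*(-7) = -29 - 32*21 = -29 - 672 = -701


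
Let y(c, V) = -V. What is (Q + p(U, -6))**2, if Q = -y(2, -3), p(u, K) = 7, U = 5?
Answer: 16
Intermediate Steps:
Q = -3 (Q = -(-1)*(-3) = -1*3 = -3)
(Q + p(U, -6))**2 = (-3 + 7)**2 = 4**2 = 16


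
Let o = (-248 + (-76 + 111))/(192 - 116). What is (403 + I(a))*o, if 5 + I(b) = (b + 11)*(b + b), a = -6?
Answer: -35997/38 ≈ -947.29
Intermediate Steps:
I(b) = -5 + 2*b*(11 + b) (I(b) = -5 + (b + 11)*(b + b) = -5 + (11 + b)*(2*b) = -5 + 2*b*(11 + b))
o = -213/76 (o = (-248 + 35)/76 = -213*1/76 = -213/76 ≈ -2.8026)
(403 + I(a))*o = (403 + (-5 + 2*(-6)² + 22*(-6)))*(-213/76) = (403 + (-5 + 2*36 - 132))*(-213/76) = (403 + (-5 + 72 - 132))*(-213/76) = (403 - 65)*(-213/76) = 338*(-213/76) = -35997/38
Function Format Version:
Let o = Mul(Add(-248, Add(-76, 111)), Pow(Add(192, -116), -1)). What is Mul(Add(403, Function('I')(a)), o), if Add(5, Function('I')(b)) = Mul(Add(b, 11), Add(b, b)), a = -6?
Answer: Rational(-35997, 38) ≈ -947.29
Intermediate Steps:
Function('I')(b) = Add(-5, Mul(2, b, Add(11, b))) (Function('I')(b) = Add(-5, Mul(Add(b, 11), Add(b, b))) = Add(-5, Mul(Add(11, b), Mul(2, b))) = Add(-5, Mul(2, b, Add(11, b))))
o = Rational(-213, 76) (o = Mul(Add(-248, 35), Pow(76, -1)) = Mul(-213, Rational(1, 76)) = Rational(-213, 76) ≈ -2.8026)
Mul(Add(403, Function('I')(a)), o) = Mul(Add(403, Add(-5, Mul(2, Pow(-6, 2)), Mul(22, -6))), Rational(-213, 76)) = Mul(Add(403, Add(-5, Mul(2, 36), -132)), Rational(-213, 76)) = Mul(Add(403, Add(-5, 72, -132)), Rational(-213, 76)) = Mul(Add(403, -65), Rational(-213, 76)) = Mul(338, Rational(-213, 76)) = Rational(-35997, 38)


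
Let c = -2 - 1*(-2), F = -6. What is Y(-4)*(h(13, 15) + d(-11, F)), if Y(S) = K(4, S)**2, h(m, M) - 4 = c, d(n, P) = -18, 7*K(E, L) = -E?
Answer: -32/7 ≈ -4.5714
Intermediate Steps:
K(E, L) = -E/7 (K(E, L) = (-E)/7 = -E/7)
c = 0 (c = -2 + 2 = 0)
h(m, M) = 4 (h(m, M) = 4 + 0 = 4)
Y(S) = 16/49 (Y(S) = (-1/7*4)**2 = (-4/7)**2 = 16/49)
Y(-4)*(h(13, 15) + d(-11, F)) = 16*(4 - 18)/49 = (16/49)*(-14) = -32/7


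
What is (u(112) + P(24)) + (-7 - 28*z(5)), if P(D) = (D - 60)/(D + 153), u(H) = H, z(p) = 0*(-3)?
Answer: 6183/59 ≈ 104.80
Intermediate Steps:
z(p) = 0
P(D) = (-60 + D)/(153 + D)
(u(112) + P(24)) + (-7 - 28*z(5)) = (112 + (-60 + 24)/(153 + 24)) + (-7 - 28*0) = (112 - 36/177) + (-7 + 0) = (112 + (1/177)*(-36)) - 7 = (112 - 12/59) - 7 = 6596/59 - 7 = 6183/59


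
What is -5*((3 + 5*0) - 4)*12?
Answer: 60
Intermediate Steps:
-5*((3 + 5*0) - 4)*12 = -5*((3 + 0) - 4)*12 = -5*(3 - 4)*12 = -5*(-1)*12 = 5*12 = 60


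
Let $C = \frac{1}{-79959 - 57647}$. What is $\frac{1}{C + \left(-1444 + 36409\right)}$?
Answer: $\frac{137606}{4811393789} \approx 2.86 \cdot 10^{-5}$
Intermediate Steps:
$C = - \frac{1}{137606}$ ($C = \frac{1}{-137606} = - \frac{1}{137606} \approx -7.2671 \cdot 10^{-6}$)
$\frac{1}{C + \left(-1444 + 36409\right)} = \frac{1}{- \frac{1}{137606} + \left(-1444 + 36409\right)} = \frac{1}{- \frac{1}{137606} + 34965} = \frac{1}{\frac{4811393789}{137606}} = \frac{137606}{4811393789}$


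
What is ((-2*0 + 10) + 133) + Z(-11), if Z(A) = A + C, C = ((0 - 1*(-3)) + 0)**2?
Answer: 141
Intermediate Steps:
C = 9 (C = ((0 + 3) + 0)**2 = (3 + 0)**2 = 3**2 = 9)
Z(A) = 9 + A (Z(A) = A + 9 = 9 + A)
((-2*0 + 10) + 133) + Z(-11) = ((-2*0 + 10) + 133) + (9 - 11) = ((0 + 10) + 133) - 2 = (10 + 133) - 2 = 143 - 2 = 141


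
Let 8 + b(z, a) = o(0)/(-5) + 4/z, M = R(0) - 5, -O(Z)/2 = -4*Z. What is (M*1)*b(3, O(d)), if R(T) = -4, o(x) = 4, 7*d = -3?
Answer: 336/5 ≈ 67.200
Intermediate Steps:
d = -3/7 (d = (⅐)*(-3) = -3/7 ≈ -0.42857)
O(Z) = 8*Z (O(Z) = -(-8)*Z = 8*Z)
M = -9 (M = -4 - 5 = -9)
b(z, a) = -44/5 + 4/z (b(z, a) = -8 + (4/(-5) + 4/z) = -8 + (4*(-⅕) + 4/z) = -8 + (-⅘ + 4/z) = -44/5 + 4/z)
(M*1)*b(3, O(d)) = (-9*1)*(-44/5 + 4/3) = -9*(-44/5 + 4*(⅓)) = -9*(-44/5 + 4/3) = -9*(-112/15) = 336/5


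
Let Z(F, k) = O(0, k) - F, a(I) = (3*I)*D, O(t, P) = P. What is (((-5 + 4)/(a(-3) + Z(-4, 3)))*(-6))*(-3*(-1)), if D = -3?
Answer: 9/17 ≈ 0.52941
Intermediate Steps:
a(I) = -9*I (a(I) = (3*I)*(-3) = -9*I)
Z(F, k) = k - F
(((-5 + 4)/(a(-3) + Z(-4, 3)))*(-6))*(-3*(-1)) = (((-5 + 4)/(-9*(-3) + (3 - 1*(-4))))*(-6))*(-3*(-1)) = (-1/(27 + (3 + 4))*(-6))*3 = (-1/(27 + 7)*(-6))*3 = (-1/34*(-6))*3 = (-1*1/34*(-6))*3 = -1/34*(-6)*3 = (3/17)*3 = 9/17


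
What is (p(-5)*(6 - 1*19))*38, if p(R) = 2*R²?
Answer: -24700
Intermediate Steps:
(p(-5)*(6 - 1*19))*38 = ((2*(-5)²)*(6 - 1*19))*38 = ((2*25)*(6 - 19))*38 = (50*(-13))*38 = -650*38 = -24700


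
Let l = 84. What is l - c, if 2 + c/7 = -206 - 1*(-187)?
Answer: 231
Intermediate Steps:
c = -147 (c = -14 + 7*(-206 - 1*(-187)) = -14 + 7*(-206 + 187) = -14 + 7*(-19) = -14 - 133 = -147)
l - c = 84 - 1*(-147) = 84 + 147 = 231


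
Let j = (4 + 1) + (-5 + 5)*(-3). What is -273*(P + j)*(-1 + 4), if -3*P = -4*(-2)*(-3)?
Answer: -10647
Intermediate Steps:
j = 5 (j = 5 + 0*(-3) = 5 + 0 = 5)
P = 8 (P = -(-4*(-2))*(-3)/3 = -8*(-3)/3 = -1/3*(-24) = 8)
-273*(P + j)*(-1 + 4) = -273*(8 + 5)*(-1 + 4) = -3549*3 = -273*39 = -10647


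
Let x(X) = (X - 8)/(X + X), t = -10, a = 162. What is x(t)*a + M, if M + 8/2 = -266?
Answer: -621/5 ≈ -124.20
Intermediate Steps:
M = -270 (M = -4 - 266 = -270)
x(X) = (-8 + X)/(2*X) (x(X) = (-8 + X)/((2*X)) = (-8 + X)*(1/(2*X)) = (-8 + X)/(2*X))
x(t)*a + M = ((1/2)*(-8 - 10)/(-10))*162 - 270 = ((1/2)*(-1/10)*(-18))*162 - 270 = (9/10)*162 - 270 = 729/5 - 270 = -621/5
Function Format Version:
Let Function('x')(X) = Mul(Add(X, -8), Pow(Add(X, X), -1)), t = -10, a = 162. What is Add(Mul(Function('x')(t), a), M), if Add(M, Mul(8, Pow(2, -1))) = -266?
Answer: Rational(-621, 5) ≈ -124.20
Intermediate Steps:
M = -270 (M = Add(-4, -266) = -270)
Function('x')(X) = Mul(Rational(1, 2), Pow(X, -1), Add(-8, X)) (Function('x')(X) = Mul(Add(-8, X), Pow(Mul(2, X), -1)) = Mul(Add(-8, X), Mul(Rational(1, 2), Pow(X, -1))) = Mul(Rational(1, 2), Pow(X, -1), Add(-8, X)))
Add(Mul(Function('x')(t), a), M) = Add(Mul(Mul(Rational(1, 2), Pow(-10, -1), Add(-8, -10)), 162), -270) = Add(Mul(Mul(Rational(1, 2), Rational(-1, 10), -18), 162), -270) = Add(Mul(Rational(9, 10), 162), -270) = Add(Rational(729, 5), -270) = Rational(-621, 5)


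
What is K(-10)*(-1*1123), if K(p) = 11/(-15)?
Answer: 12353/15 ≈ 823.53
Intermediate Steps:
K(p) = -11/15 (K(p) = 11*(-1/15) = -11/15)
K(-10)*(-1*1123) = -(-11)*1123/15 = -11/15*(-1123) = 12353/15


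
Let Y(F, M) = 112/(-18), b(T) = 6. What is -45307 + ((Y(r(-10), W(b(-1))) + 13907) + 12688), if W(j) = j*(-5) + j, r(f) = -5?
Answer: -168464/9 ≈ -18718.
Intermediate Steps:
W(j) = -4*j (W(j) = -5*j + j = -4*j)
Y(F, M) = -56/9 (Y(F, M) = 112*(-1/18) = -56/9)
-45307 + ((Y(r(-10), W(b(-1))) + 13907) + 12688) = -45307 + ((-56/9 + 13907) + 12688) = -45307 + (125107/9 + 12688) = -45307 + 239299/9 = -168464/9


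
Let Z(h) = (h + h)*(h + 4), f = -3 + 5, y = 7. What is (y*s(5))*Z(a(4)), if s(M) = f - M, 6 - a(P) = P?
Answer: -504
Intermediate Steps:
a(P) = 6 - P
f = 2
Z(h) = 2*h*(4 + h) (Z(h) = (2*h)*(4 + h) = 2*h*(4 + h))
s(M) = 2 - M
(y*s(5))*Z(a(4)) = (7*(2 - 1*5))*(2*(6 - 1*4)*(4 + (6 - 1*4))) = (7*(2 - 5))*(2*(6 - 4)*(4 + (6 - 4))) = (7*(-3))*(2*2*(4 + 2)) = -42*2*6 = -21*24 = -504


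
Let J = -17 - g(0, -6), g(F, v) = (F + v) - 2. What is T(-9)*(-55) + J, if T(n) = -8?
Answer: 431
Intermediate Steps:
g(F, v) = -2 + F + v
J = -9 (J = -17 - (-2 + 0 - 6) = -17 - 1*(-8) = -17 + 8 = -9)
T(-9)*(-55) + J = -8*(-55) - 9 = 440 - 9 = 431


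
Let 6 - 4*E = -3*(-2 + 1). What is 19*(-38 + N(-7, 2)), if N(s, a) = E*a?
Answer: -1387/2 ≈ -693.50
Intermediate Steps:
E = 3/4 (E = 3/2 - (-3)*(-2 + 1)/4 = 3/2 - (-3)*(-1)/4 = 3/2 - 1/4*3 = 3/2 - 3/4 = 3/4 ≈ 0.75000)
N(s, a) = 3*a/4
19*(-38 + N(-7, 2)) = 19*(-38 + (3/4)*2) = 19*(-38 + 3/2) = 19*(-73/2) = -1387/2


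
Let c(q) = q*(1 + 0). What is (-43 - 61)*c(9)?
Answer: -936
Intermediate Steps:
c(q) = q (c(q) = q*1 = q)
(-43 - 61)*c(9) = (-43 - 61)*9 = -104*9 = -936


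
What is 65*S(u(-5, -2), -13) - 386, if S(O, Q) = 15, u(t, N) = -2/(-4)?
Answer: 589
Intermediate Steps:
u(t, N) = ½ (u(t, N) = -2*(-¼) = ½)
65*S(u(-5, -2), -13) - 386 = 65*15 - 386 = 975 - 386 = 589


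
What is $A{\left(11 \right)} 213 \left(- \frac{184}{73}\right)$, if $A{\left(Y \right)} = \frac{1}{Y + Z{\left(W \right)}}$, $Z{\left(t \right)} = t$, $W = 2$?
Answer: $- \frac{39192}{949} \approx -41.298$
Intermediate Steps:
$A{\left(Y \right)} = \frac{1}{2 + Y}$ ($A{\left(Y \right)} = \frac{1}{Y + 2} = \frac{1}{2 + Y}$)
$A{\left(11 \right)} 213 \left(- \frac{184}{73}\right) = \frac{1}{2 + 11} \cdot 213 \left(- \frac{184}{73}\right) = \frac{1}{13} \cdot 213 \left(\left(-184\right) \frac{1}{73}\right) = \frac{1}{13} \cdot 213 \left(- \frac{184}{73}\right) = \frac{213}{13} \left(- \frac{184}{73}\right) = - \frac{39192}{949}$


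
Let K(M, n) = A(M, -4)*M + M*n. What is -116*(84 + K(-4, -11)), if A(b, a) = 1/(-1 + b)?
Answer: -74704/5 ≈ -14941.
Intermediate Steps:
K(M, n) = M*n + M/(-1 + M) (K(M, n) = M/(-1 + M) + M*n = M*n + M/(-1 + M))
-116*(84 + K(-4, -11)) = -116*(84 - 4*(1 - 11*(-1 - 4))/(-1 - 4)) = -116*(84 - 4*(1 - 11*(-5))/(-5)) = -116*(84 - 4*(-⅕)*(1 + 55)) = -116*(84 - 4*(-⅕)*56) = -116*(84 + 224/5) = -116*644/5 = -74704/5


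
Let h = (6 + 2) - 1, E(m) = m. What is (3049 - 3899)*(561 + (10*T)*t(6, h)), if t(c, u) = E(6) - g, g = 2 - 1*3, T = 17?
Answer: -1488350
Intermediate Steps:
g = -1 (g = 2 - 3 = -1)
h = 7 (h = 8 - 1 = 7)
t(c, u) = 7 (t(c, u) = 6 - 1*(-1) = 6 + 1 = 7)
(3049 - 3899)*(561 + (10*T)*t(6, h)) = (3049 - 3899)*(561 + (10*17)*7) = -850*(561 + 170*7) = -850*(561 + 1190) = -850*1751 = -1488350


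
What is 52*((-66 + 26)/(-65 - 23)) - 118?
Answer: -1038/11 ≈ -94.364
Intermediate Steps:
52*((-66 + 26)/(-65 - 23)) - 118 = 52*(-40/(-88)) - 118 = 52*(-40*(-1/88)) - 118 = 52*(5/11) - 118 = 260/11 - 118 = -1038/11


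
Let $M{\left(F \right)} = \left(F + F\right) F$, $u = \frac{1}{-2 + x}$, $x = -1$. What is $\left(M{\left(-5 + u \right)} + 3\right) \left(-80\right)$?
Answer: $- \frac{43120}{9} \approx -4791.1$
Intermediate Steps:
$u = - \frac{1}{3}$ ($u = \frac{1}{-2 - 1} = \frac{1}{-3} = - \frac{1}{3} \approx -0.33333$)
$M{\left(F \right)} = 2 F^{2}$ ($M{\left(F \right)} = 2 F F = 2 F^{2}$)
$\left(M{\left(-5 + u \right)} + 3\right) \left(-80\right) = \left(2 \left(-5 - \frac{1}{3}\right)^{2} + 3\right) \left(-80\right) = \left(2 \left(- \frac{16}{3}\right)^{2} + 3\right) \left(-80\right) = \left(2 \cdot \frac{256}{9} + 3\right) \left(-80\right) = \left(\frac{512}{9} + 3\right) \left(-80\right) = \frac{539}{9} \left(-80\right) = - \frac{43120}{9}$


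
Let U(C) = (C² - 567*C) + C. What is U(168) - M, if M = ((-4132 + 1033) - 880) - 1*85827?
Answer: 22942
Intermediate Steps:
U(C) = C² - 566*C
M = -89806 (M = (-3099 - 880) - 85827 = -3979 - 85827 = -89806)
U(168) - M = 168*(-566 + 168) - 1*(-89806) = 168*(-398) + 89806 = -66864 + 89806 = 22942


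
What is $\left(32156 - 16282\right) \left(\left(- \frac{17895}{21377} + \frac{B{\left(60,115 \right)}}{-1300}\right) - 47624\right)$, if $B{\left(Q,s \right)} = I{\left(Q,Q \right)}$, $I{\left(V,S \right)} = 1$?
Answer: $- \frac{10504611620757549}{13895050} \approx -7.56 \cdot 10^{8}$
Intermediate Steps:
$B{\left(Q,s \right)} = 1$
$\left(32156 - 16282\right) \left(\left(- \frac{17895}{21377} + \frac{B{\left(60,115 \right)}}{-1300}\right) - 47624\right) = \left(32156 - 16282\right) \left(\left(- \frac{17895}{21377} + 1 \frac{1}{-1300}\right) - 47624\right) = 15874 \left(\left(\left(-17895\right) \frac{1}{21377} + 1 \left(- \frac{1}{1300}\right)\right) - 47624\right) = 15874 \left(\left(- \frac{17895}{21377} - \frac{1}{1300}\right) - 47624\right) = 15874 \left(- \frac{23284877}{27790100} - 47624\right) = 15874 \left(- \frac{1323499007277}{27790100}\right) = - \frac{10504611620757549}{13895050}$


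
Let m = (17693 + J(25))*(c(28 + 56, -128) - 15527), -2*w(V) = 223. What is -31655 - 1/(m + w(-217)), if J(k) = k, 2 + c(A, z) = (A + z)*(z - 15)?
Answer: -10361395478523/327322555 ≈ -31655.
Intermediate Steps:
c(A, z) = -2 + (-15 + z)*(A + z) (c(A, z) = -2 + (A + z)*(z - 15) = -2 + (A + z)*(-15 + z) = -2 + (-15 + z)*(A + z))
w(V) = -223/2 (w(V) = -½*223 = -223/2)
m = -163661166 (m = (17693 + 25)*((-2 + (-128)² - 15*(28 + 56) - 15*(-128) + (28 + 56)*(-128)) - 15527) = 17718*((-2 + 16384 - 15*84 + 1920 + 84*(-128)) - 15527) = 17718*((-2 + 16384 - 1260 + 1920 - 10752) - 15527) = 17718*(6290 - 15527) = 17718*(-9237) = -163661166)
-31655 - 1/(m + w(-217)) = -31655 - 1/(-163661166 - 223/2) = -31655 - 1/(-327322555/2) = -31655 - 1*(-2/327322555) = -31655 + 2/327322555 = -10361395478523/327322555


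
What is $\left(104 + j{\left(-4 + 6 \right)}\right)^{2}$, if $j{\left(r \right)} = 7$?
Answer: $12321$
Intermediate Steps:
$\left(104 + j{\left(-4 + 6 \right)}\right)^{2} = \left(104 + 7\right)^{2} = 111^{2} = 12321$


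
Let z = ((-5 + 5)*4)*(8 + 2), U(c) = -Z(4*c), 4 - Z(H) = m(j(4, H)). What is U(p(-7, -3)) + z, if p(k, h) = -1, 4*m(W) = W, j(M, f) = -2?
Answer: -9/2 ≈ -4.5000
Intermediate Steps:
m(W) = W/4
Z(H) = 9/2 (Z(H) = 4 - (-2)/4 = 4 - 1*(-½) = 4 + ½ = 9/2)
U(c) = -9/2 (U(c) = -1*9/2 = -9/2)
z = 0 (z = (0*4)*10 = 0*10 = 0)
U(p(-7, -3)) + z = -9/2 + 0 = -9/2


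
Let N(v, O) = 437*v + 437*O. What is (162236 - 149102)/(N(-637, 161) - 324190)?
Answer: -597/24191 ≈ -0.024679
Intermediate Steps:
N(v, O) = 437*O + 437*v
(162236 - 149102)/(N(-637, 161) - 324190) = (162236 - 149102)/((437*161 + 437*(-637)) - 324190) = 13134/((70357 - 278369) - 324190) = 13134/(-208012 - 324190) = 13134/(-532202) = 13134*(-1/532202) = -597/24191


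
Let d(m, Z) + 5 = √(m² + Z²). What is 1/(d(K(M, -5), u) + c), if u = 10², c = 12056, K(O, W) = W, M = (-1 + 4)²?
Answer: 12051/145216576 - 5*√401/145216576 ≈ 8.2297e-5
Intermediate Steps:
M = 9 (M = 3² = 9)
u = 100
d(m, Z) = -5 + √(Z² + m²) (d(m, Z) = -5 + √(m² + Z²) = -5 + √(Z² + m²))
1/(d(K(M, -5), u) + c) = 1/((-5 + √(100² + (-5)²)) + 12056) = 1/((-5 + √(10000 + 25)) + 12056) = 1/((-5 + √10025) + 12056) = 1/((-5 + 5*√401) + 12056) = 1/(12051 + 5*√401)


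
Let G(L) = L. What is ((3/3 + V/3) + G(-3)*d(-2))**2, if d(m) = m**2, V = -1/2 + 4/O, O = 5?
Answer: 11881/100 ≈ 118.81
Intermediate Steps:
V = 3/10 (V = -1/2 + 4/5 = 3/10 ≈ 0.30000)
((3/3 + V/3) + G(-3)*d(-2))**2 = ((3/3 + (3/10)/3) - 3*(-2)**2)**2 = ((3*(1/3) + (3/10)*(1/3)) - 3*4)**2 = ((1 + 1/10) - 12)**2 = (11/10 - 12)**2 = (-109/10)**2 = 11881/100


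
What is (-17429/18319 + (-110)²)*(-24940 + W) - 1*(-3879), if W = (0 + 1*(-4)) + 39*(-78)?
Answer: -886116447715/2617 ≈ -3.3860e+8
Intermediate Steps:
W = -3046 (W = (0 - 4) - 3042 = -4 - 3042 = -3046)
(-17429/18319 + (-110)²)*(-24940 + W) - 1*(-3879) = (-17429/18319 + (-110)²)*(-24940 - 3046) - 1*(-3879) = (-17429*1/18319 + 12100)*(-27986) + 3879 = (-17429/18319 + 12100)*(-27986) + 3879 = (221642471/18319)*(-27986) + 3879 = -886126599058/2617 + 3879 = -886116447715/2617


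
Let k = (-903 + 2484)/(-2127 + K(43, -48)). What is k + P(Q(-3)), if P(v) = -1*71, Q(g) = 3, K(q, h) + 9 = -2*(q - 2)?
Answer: -159059/2218 ≈ -71.713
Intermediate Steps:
K(q, h) = -5 - 2*q (K(q, h) = -9 - 2*(q - 2) = -9 - 2*(-2 + q) = -9 + (4 - 2*q) = -5 - 2*q)
P(v) = -71
k = -1581/2218 (k = (-903 + 2484)/(-2127 + (-5 - 2*43)) = 1581/(-2127 + (-5 - 86)) = 1581/(-2127 - 91) = 1581/(-2218) = 1581*(-1/2218) = -1581/2218 ≈ -0.71280)
k + P(Q(-3)) = -1581/2218 - 71 = -159059/2218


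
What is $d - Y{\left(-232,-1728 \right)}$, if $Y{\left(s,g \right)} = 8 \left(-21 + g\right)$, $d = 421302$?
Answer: $435294$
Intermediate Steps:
$Y{\left(s,g \right)} = -168 + 8 g$
$d - Y{\left(-232,-1728 \right)} = 421302 - \left(-168 + 8 \left(-1728\right)\right) = 421302 - \left(-168 - 13824\right) = 421302 - -13992 = 421302 + 13992 = 435294$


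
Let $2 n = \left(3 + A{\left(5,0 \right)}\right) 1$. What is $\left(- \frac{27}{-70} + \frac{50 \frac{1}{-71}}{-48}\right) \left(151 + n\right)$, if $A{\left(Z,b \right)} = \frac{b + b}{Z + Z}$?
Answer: $\frac{1456619}{23856} \approx 61.059$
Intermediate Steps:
$A{\left(Z,b \right)} = \frac{b}{Z}$ ($A{\left(Z,b \right)} = \frac{2 b}{2 Z} = 2 b \frac{1}{2 Z} = \frac{b}{Z}$)
$n = \frac{3}{2}$ ($n = \frac{\left(3 + \frac{0}{5}\right) 1}{2} = \frac{\left(3 + 0 \cdot \frac{1}{5}\right) 1}{2} = \frac{\left(3 + 0\right) 1}{2} = \frac{3 \cdot 1}{2} = \frac{1}{2} \cdot 3 = \frac{3}{2} \approx 1.5$)
$\left(- \frac{27}{-70} + \frac{50 \frac{1}{-71}}{-48}\right) \left(151 + n\right) = \left(- \frac{27}{-70} + \frac{50 \frac{1}{-71}}{-48}\right) \left(151 + \frac{3}{2}\right) = \left(\left(-27\right) \left(- \frac{1}{70}\right) + 50 \left(- \frac{1}{71}\right) \left(- \frac{1}{48}\right)\right) \frac{305}{2} = \left(\frac{27}{70} - - \frac{25}{1704}\right) \frac{305}{2} = \left(\frac{27}{70} + \frac{25}{1704}\right) \frac{305}{2} = \frac{23879}{59640} \cdot \frac{305}{2} = \frac{1456619}{23856}$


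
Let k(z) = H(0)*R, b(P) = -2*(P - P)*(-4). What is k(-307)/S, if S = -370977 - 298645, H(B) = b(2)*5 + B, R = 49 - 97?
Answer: 0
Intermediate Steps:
b(P) = 0 (b(P) = -2*0*(-4) = 0*(-4) = 0)
R = -48
H(B) = B (H(B) = 0*5 + B = 0 + B = B)
k(z) = 0 (k(z) = 0*(-48) = 0)
S = -669622
k(-307)/S = 0/(-669622) = 0*(-1/669622) = 0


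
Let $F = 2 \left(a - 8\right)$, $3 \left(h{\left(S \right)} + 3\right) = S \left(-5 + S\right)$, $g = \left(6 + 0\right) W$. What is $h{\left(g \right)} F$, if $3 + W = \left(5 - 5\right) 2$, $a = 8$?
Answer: $0$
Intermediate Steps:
$W = -3$ ($W = -3 + \left(5 - 5\right) 2 = -3 + 0 \cdot 2 = -3 + 0 = -3$)
$g = -18$ ($g = \left(6 + 0\right) \left(-3\right) = 6 \left(-3\right) = -18$)
$h{\left(S \right)} = -3 + \frac{S \left(-5 + S\right)}{3}$
$F = 0$ ($F = 2 \left(8 - 8\right) = 2 \cdot 0 = 0$)
$h{\left(g \right)} F = \left(-3 - -30 + \frac{\left(-18\right)^{2}}{3}\right) 0 = \left(-3 + 30 + \frac{1}{3} \cdot 324\right) 0 = \left(-3 + 30 + 108\right) 0 = 135 \cdot 0 = 0$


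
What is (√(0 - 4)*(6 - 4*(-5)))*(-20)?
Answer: -1040*I ≈ -1040.0*I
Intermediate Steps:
(√(0 - 4)*(6 - 4*(-5)))*(-20) = (√(-4)*(6 + 20))*(-20) = ((2*I)*26)*(-20) = (52*I)*(-20) = -1040*I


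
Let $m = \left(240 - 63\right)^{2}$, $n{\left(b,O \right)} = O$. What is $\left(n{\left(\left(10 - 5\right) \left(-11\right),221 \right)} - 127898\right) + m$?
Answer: $-96348$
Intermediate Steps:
$m = 31329$ ($m = 177^{2} = 31329$)
$\left(n{\left(\left(10 - 5\right) \left(-11\right),221 \right)} - 127898\right) + m = \left(221 - 127898\right) + 31329 = -127677 + 31329 = -96348$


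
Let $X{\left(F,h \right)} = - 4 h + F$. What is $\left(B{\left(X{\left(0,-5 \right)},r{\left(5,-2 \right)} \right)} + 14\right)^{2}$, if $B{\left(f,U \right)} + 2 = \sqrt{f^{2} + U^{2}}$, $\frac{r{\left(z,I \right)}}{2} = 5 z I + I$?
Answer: $11360 + 96 \sqrt{701} \approx 13902.0$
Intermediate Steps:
$r{\left(z,I \right)} = 2 I + 10 I z$ ($r{\left(z,I \right)} = 2 \left(5 z I + I\right) = 2 \left(5 I z + I\right) = 2 \left(I + 5 I z\right) = 2 I + 10 I z$)
$X{\left(F,h \right)} = F - 4 h$
$B{\left(f,U \right)} = -2 + \sqrt{U^{2} + f^{2}}$ ($B{\left(f,U \right)} = -2 + \sqrt{f^{2} + U^{2}} = -2 + \sqrt{U^{2} + f^{2}}$)
$\left(B{\left(X{\left(0,-5 \right)},r{\left(5,-2 \right)} \right)} + 14\right)^{2} = \left(\left(-2 + \sqrt{\left(2 \left(-2\right) \left(1 + 5 \cdot 5\right)\right)^{2} + \left(0 - -20\right)^{2}}\right) + 14\right)^{2} = \left(\left(-2 + \sqrt{\left(2 \left(-2\right) \left(1 + 25\right)\right)^{2} + \left(0 + 20\right)^{2}}\right) + 14\right)^{2} = \left(\left(-2 + \sqrt{\left(2 \left(-2\right) 26\right)^{2} + 20^{2}}\right) + 14\right)^{2} = \left(\left(-2 + \sqrt{\left(-104\right)^{2} + 400}\right) + 14\right)^{2} = \left(\left(-2 + \sqrt{10816 + 400}\right) + 14\right)^{2} = \left(\left(-2 + \sqrt{11216}\right) + 14\right)^{2} = \left(\left(-2 + 4 \sqrt{701}\right) + 14\right)^{2} = \left(12 + 4 \sqrt{701}\right)^{2}$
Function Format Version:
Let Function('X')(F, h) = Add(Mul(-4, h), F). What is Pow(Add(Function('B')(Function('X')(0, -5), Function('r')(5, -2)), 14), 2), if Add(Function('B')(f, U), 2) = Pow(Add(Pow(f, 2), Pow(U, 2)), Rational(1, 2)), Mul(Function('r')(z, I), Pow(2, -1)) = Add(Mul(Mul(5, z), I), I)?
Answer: Add(11360, Mul(96, Pow(701, Rational(1, 2)))) ≈ 13902.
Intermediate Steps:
Function('r')(z, I) = Add(Mul(2, I), Mul(10, I, z)) (Function('r')(z, I) = Mul(2, Add(Mul(Mul(5, z), I), I)) = Mul(2, Add(Mul(5, I, z), I)) = Mul(2, Add(I, Mul(5, I, z))) = Add(Mul(2, I), Mul(10, I, z)))
Function('X')(F, h) = Add(F, Mul(-4, h))
Function('B')(f, U) = Add(-2, Pow(Add(Pow(U, 2), Pow(f, 2)), Rational(1, 2))) (Function('B')(f, U) = Add(-2, Pow(Add(Pow(f, 2), Pow(U, 2)), Rational(1, 2))) = Add(-2, Pow(Add(Pow(U, 2), Pow(f, 2)), Rational(1, 2))))
Pow(Add(Function('B')(Function('X')(0, -5), Function('r')(5, -2)), 14), 2) = Pow(Add(Add(-2, Pow(Add(Pow(Mul(2, -2, Add(1, Mul(5, 5))), 2), Pow(Add(0, Mul(-4, -5)), 2)), Rational(1, 2))), 14), 2) = Pow(Add(Add(-2, Pow(Add(Pow(Mul(2, -2, Add(1, 25)), 2), Pow(Add(0, 20), 2)), Rational(1, 2))), 14), 2) = Pow(Add(Add(-2, Pow(Add(Pow(Mul(2, -2, 26), 2), Pow(20, 2)), Rational(1, 2))), 14), 2) = Pow(Add(Add(-2, Pow(Add(Pow(-104, 2), 400), Rational(1, 2))), 14), 2) = Pow(Add(Add(-2, Pow(Add(10816, 400), Rational(1, 2))), 14), 2) = Pow(Add(Add(-2, Pow(11216, Rational(1, 2))), 14), 2) = Pow(Add(Add(-2, Mul(4, Pow(701, Rational(1, 2)))), 14), 2) = Pow(Add(12, Mul(4, Pow(701, Rational(1, 2)))), 2)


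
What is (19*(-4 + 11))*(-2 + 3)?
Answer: 133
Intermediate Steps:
(19*(-4 + 11))*(-2 + 3) = (19*7)*1 = 133*1 = 133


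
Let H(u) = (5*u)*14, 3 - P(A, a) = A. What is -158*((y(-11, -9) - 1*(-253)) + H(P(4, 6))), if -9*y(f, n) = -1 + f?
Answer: -87374/3 ≈ -29125.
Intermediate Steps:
P(A, a) = 3 - A
y(f, n) = ⅑ - f/9 (y(f, n) = -(-1 + f)/9 = ⅑ - f/9)
H(u) = 70*u
-158*((y(-11, -9) - 1*(-253)) + H(P(4, 6))) = -158*(((⅑ - ⅑*(-11)) - 1*(-253)) + 70*(3 - 1*4)) = -158*(((⅑ + 11/9) + 253) + 70*(3 - 4)) = -158*((4/3 + 253) + 70*(-1)) = -158*(763/3 - 70) = -158*553/3 = -87374/3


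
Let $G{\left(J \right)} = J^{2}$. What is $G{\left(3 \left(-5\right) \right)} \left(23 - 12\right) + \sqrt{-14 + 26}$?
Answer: $2475 + 2 \sqrt{3} \approx 2478.5$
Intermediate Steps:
$G{\left(3 \left(-5\right) \right)} \left(23 - 12\right) + \sqrt{-14 + 26} = \left(3 \left(-5\right)\right)^{2} \left(23 - 12\right) + \sqrt{-14 + 26} = \left(-15\right)^{2} \cdot 11 + \sqrt{12} = 225 \cdot 11 + 2 \sqrt{3} = 2475 + 2 \sqrt{3}$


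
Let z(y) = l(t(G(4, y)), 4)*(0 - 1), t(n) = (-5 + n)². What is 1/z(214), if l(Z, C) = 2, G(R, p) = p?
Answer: -½ ≈ -0.50000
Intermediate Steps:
z(y) = -2 (z(y) = 2*(0 - 1) = 2*(-1) = -2)
1/z(214) = 1/(-2) = -½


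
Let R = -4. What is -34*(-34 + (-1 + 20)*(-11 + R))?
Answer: 10846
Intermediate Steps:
-34*(-34 + (-1 + 20)*(-11 + R)) = -34*(-34 + (-1 + 20)*(-11 - 4)) = -34*(-34 + 19*(-15)) = -34*(-34 - 285) = -34*(-319) = 10846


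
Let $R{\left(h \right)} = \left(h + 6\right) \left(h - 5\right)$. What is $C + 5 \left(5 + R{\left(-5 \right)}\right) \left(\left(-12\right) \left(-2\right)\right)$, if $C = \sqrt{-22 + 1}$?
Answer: $-600 + i \sqrt{21} \approx -600.0 + 4.5826 i$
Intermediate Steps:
$C = i \sqrt{21}$ ($C = \sqrt{-21} = i \sqrt{21} \approx 4.5826 i$)
$R{\left(h \right)} = \left(-5 + h\right) \left(6 + h\right)$ ($R{\left(h \right)} = \left(6 + h\right) \left(-5 + h\right) = \left(-5 + h\right) \left(6 + h\right)$)
$C + 5 \left(5 + R{\left(-5 \right)}\right) \left(\left(-12\right) \left(-2\right)\right) = i \sqrt{21} + 5 \left(5 - \left(35 - 25\right)\right) \left(\left(-12\right) \left(-2\right)\right) = i \sqrt{21} + 5 \left(5 - 10\right) 24 = i \sqrt{21} + 5 \left(-5\right) 24 = i \sqrt{21} - 600 = -600 + i \sqrt{21}$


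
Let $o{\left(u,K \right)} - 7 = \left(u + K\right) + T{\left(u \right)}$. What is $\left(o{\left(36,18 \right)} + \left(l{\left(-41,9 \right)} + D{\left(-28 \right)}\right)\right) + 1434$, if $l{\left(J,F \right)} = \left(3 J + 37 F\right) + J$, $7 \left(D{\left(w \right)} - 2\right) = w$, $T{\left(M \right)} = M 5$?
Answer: $1842$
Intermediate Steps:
$T{\left(M \right)} = 5 M$
$D{\left(w \right)} = 2 + \frac{w}{7}$
$l{\left(J,F \right)} = 4 J + 37 F$
$o{\left(u,K \right)} = 7 + K + 6 u$ ($o{\left(u,K \right)} = 7 + \left(\left(u + K\right) + 5 u\right) = 7 + \left(\left(K + u\right) + 5 u\right) = 7 + \left(K + 6 u\right) = 7 + K + 6 u$)
$\left(o{\left(36,18 \right)} + \left(l{\left(-41,9 \right)} + D{\left(-28 \right)}\right)\right) + 1434 = \left(\left(7 + 18 + 6 \cdot 36\right) + \left(\left(4 \left(-41\right) + 37 \cdot 9\right) + \left(2 + \frac{1}{7} \left(-28\right)\right)\right)\right) + 1434 = \left(\left(7 + 18 + 216\right) + \left(\left(-164 + 333\right) + \left(2 - 4\right)\right)\right) + 1434 = \left(241 + \left(169 - 2\right)\right) + 1434 = \left(241 + 167\right) + 1434 = 408 + 1434 = 1842$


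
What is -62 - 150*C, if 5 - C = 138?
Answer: 19888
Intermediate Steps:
C = -133 (C = 5 - 1*138 = 5 - 138 = -133)
-62 - 150*C = -62 - 150*(-133) = -62 + 19950 = 19888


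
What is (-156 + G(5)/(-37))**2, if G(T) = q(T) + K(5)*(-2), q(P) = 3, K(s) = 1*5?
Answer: 33235225/1369 ≈ 24277.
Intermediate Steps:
K(s) = 5
G(T) = -7 (G(T) = 3 + 5*(-2) = 3 - 10 = -7)
(-156 + G(5)/(-37))**2 = (-156 - 7/(-37))**2 = (-156 - 7*(-1/37))**2 = (-156 + 7/37)**2 = (-5765/37)**2 = 33235225/1369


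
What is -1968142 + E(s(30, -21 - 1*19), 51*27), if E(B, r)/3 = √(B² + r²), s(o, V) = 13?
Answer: -1968142 + 3*√1896298 ≈ -1.9640e+6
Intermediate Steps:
E(B, r) = 3*√(B² + r²)
-1968142 + E(s(30, -21 - 1*19), 51*27) = -1968142 + 3*√(13² + (51*27)²) = -1968142 + 3*√(169 + 1377²) = -1968142 + 3*√(169 + 1896129) = -1968142 + 3*√1896298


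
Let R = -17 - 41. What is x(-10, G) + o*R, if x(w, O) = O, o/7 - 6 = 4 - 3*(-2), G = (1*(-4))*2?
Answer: -6504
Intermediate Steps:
G = -8 (G = -4*2 = -8)
o = 112 (o = 42 + 7*(4 - 3*(-2)) = 42 + 7*(4 + 6) = 42 + 7*10 = 42 + 70 = 112)
R = -58
x(-10, G) + o*R = -8 + 112*(-58) = -8 - 6496 = -6504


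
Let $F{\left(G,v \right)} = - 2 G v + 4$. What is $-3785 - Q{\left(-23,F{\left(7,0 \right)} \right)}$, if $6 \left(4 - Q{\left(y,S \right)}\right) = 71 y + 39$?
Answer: $- \frac{12164}{3} \approx -4054.7$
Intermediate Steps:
$F{\left(G,v \right)} = 4 - 2 G v$ ($F{\left(G,v \right)} = - 2 G v + 4 = 4 - 2 G v$)
$Q{\left(y,S \right)} = - \frac{5}{2} - \frac{71 y}{6}$ ($Q{\left(y,S \right)} = 4 - \frac{71 y + 39}{6} = 4 - \frac{39 + 71 y}{6} = 4 - \left(\frac{13}{2} + \frac{71 y}{6}\right) = - \frac{5}{2} - \frac{71 y}{6}$)
$-3785 - Q{\left(-23,F{\left(7,0 \right)} \right)} = -3785 - \left(- \frac{5}{2} - - \frac{1633}{6}\right) = -3785 - \left(- \frac{5}{2} + \frac{1633}{6}\right) = -3785 - \frac{809}{3} = - \frac{12164}{3}$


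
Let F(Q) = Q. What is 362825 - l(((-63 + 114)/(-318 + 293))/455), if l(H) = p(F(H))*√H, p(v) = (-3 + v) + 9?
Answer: 362825 - 68199*I*√23205/25878125 ≈ 3.6283e+5 - 0.40145*I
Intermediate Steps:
p(v) = 6 + v
l(H) = √H*(6 + H) (l(H) = (6 + H)*√H = √H*(6 + H))
362825 - l(((-63 + 114)/(-318 + 293))/455) = 362825 - √(((-63 + 114)/(-318 + 293))/455)*(6 + ((-63 + 114)/(-318 + 293))/455) = 362825 - √((51/(-25))*(1/455))*(6 + (51/(-25))*(1/455)) = 362825 - √((51*(-1/25))*(1/455))*(6 + (51*(-1/25))*(1/455)) = 362825 - √(-51/25*1/455)*(6 - 51/25*1/455) = 362825 - √(-51/11375)*(6 - 51/11375) = 362825 - I*√23205/2275*68199/11375 = 362825 - 68199*I*√23205/25878125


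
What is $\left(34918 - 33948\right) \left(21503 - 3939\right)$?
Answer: $17037080$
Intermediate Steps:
$\left(34918 - 33948\right) \left(21503 - 3939\right) = 970 \left(21503 + \left(-9889 + 5950\right)\right) = 970 \left(21503 - 3939\right) = 970 \cdot 17564 = 17037080$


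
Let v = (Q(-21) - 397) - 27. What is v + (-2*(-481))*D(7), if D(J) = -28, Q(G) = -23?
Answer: -27383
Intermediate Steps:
v = -447 (v = (-23 - 397) - 27 = -420 - 27 = -447)
v + (-2*(-481))*D(7) = -447 - 2*(-481)*(-28) = -447 + 962*(-28) = -447 - 26936 = -27383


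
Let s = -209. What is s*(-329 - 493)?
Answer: 171798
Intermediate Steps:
s*(-329 - 493) = -209*(-329 - 493) = -209*(-822) = 171798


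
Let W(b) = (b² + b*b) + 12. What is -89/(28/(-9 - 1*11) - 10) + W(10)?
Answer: 12529/57 ≈ 219.81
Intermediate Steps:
W(b) = 12 + 2*b² (W(b) = (b² + b²) + 12 = 2*b² + 12 = 12 + 2*b²)
-89/(28/(-9 - 1*11) - 10) + W(10) = -89/(28/(-9 - 1*11) - 10) + (12 + 2*10²) = -89/(28/(-9 - 11) - 10) + (12 + 2*100) = -89/(28/(-20) - 10) + (12 + 200) = -89/(28*(-1/20) - 10) + 212 = -89/(-7/5 - 10) + 212 = -89/(-57/5) + 212 = -89*(-5/57) + 212 = 445/57 + 212 = 12529/57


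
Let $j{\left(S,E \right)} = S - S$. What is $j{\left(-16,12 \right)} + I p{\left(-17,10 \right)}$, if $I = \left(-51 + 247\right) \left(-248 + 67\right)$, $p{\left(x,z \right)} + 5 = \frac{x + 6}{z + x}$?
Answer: $121632$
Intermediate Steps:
$p{\left(x,z \right)} = -5 + \frac{6 + x}{x + z}$ ($p{\left(x,z \right)} = -5 + \frac{x + 6}{z + x} = -5 + \frac{6 + x}{x + z}$)
$j{\left(S,E \right)} = 0$
$I = -35476$ ($I = 196 \left(-181\right) = -35476$)
$j{\left(-16,12 \right)} + I p{\left(-17,10 \right)} = 0 - 35476 \frac{6 - 50 - -68}{-17 + 10} = 0 - 35476 \frac{6 - 50 + 68}{-7} = 0 - 35476 \left(\left(- \frac{1}{7}\right) 24\right) = 0 - -121632 = 0 + 121632 = 121632$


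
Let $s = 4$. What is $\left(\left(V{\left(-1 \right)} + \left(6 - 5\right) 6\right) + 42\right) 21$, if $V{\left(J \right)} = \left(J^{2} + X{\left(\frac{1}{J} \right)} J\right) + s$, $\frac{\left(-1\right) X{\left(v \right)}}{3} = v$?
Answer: $1050$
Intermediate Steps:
$X{\left(v \right)} = - 3 v$
$V{\left(J \right)} = 1 + J^{2}$ ($V{\left(J \right)} = \left(J^{2} + - \frac{3}{J} J\right) + 4 = \left(J^{2} - 3\right) + 4 = \left(-3 + J^{2}\right) + 4 = 1 + J^{2}$)
$\left(\left(V{\left(-1 \right)} + \left(6 - 5\right) 6\right) + 42\right) 21 = \left(\left(\left(1 + \left(-1\right)^{2}\right) + \left(6 - 5\right) 6\right) + 42\right) 21 = \left(\left(\left(1 + 1\right) + 1 \cdot 6\right) + 42\right) 21 = \left(\left(2 + 6\right) + 42\right) 21 = \left(8 + 42\right) 21 = 50 \cdot 21 = 1050$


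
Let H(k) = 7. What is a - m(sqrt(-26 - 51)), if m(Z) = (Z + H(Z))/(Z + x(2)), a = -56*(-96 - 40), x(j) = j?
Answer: 616805/81 + 5*I*sqrt(77)/81 ≈ 7614.9 + 0.54166*I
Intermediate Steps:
a = 7616 (a = -56*(-136) = 7616)
m(Z) = (7 + Z)/(2 + Z) (m(Z) = (Z + 7)/(Z + 2) = (7 + Z)/(2 + Z))
a - m(sqrt(-26 - 51)) = 7616 - (7 + sqrt(-26 - 51))/(2 + sqrt(-26 - 51)) = 7616 - (7 + sqrt(-77))/(2 + sqrt(-77)) = 7616 - (7 + I*sqrt(77))/(2 + I*sqrt(77))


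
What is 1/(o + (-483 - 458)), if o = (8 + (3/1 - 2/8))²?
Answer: -16/13207 ≈ -0.0012115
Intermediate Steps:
o = 1849/16 (o = (8 + (3*1 - 2*⅛))² = (8 + (3 - ¼))² = (8 + 11/4)² = (43/4)² = 1849/16 ≈ 115.56)
1/(o + (-483 - 458)) = 1/(1849/16 + (-483 - 458)) = 1/(1849/16 - 941) = 1/(-13207/16) = -16/13207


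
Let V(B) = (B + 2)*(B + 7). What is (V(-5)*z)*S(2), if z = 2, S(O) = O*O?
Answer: -48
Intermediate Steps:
V(B) = (2 + B)*(7 + B)
S(O) = O**2
(V(-5)*z)*S(2) = ((14 + (-5)**2 + 9*(-5))*2)*2**2 = ((14 + 25 - 45)*2)*4 = -6*2*4 = -12*4 = -48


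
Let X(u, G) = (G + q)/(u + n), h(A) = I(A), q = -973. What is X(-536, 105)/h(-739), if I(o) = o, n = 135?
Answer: -868/296339 ≈ -0.0029291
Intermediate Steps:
h(A) = A
X(u, G) = (-973 + G)/(135 + u) (X(u, G) = (G - 973)/(u + 135) = (-973 + G)/(135 + u))
X(-536, 105)/h(-739) = ((-973 + 105)/(135 - 536))/(-739) = (-868/(-401))*(-1/739) = -1/401*(-868)*(-1/739) = (868/401)*(-1/739) = -868/296339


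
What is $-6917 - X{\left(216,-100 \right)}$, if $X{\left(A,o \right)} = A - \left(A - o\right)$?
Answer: $-6817$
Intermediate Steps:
$X{\left(A,o \right)} = o$
$-6917 - X{\left(216,-100 \right)} = -6917 - -100 = -6917 + 100 = -6817$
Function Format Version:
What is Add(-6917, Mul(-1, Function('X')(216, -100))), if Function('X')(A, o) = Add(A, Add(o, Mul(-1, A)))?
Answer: -6817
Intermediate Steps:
Function('X')(A, o) = o
Add(-6917, Mul(-1, Function('X')(216, -100))) = Add(-6917, Mul(-1, -100)) = Add(-6917, 100) = -6817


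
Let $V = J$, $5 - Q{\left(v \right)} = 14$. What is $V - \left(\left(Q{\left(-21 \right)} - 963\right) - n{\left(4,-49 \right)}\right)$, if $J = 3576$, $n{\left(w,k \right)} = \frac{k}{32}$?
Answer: $\frac{145487}{32} \approx 4546.5$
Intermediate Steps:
$n{\left(w,k \right)} = \frac{k}{32}$ ($n{\left(w,k \right)} = k \frac{1}{32} = \frac{k}{32}$)
$Q{\left(v \right)} = -9$ ($Q{\left(v \right)} = 5 - 14 = -9$)
$V = 3576$
$V - \left(\left(Q{\left(-21 \right)} - 963\right) - n{\left(4,-49 \right)}\right) = 3576 - \left(\left(-9 - 963\right) - \frac{1}{32} \left(-49\right)\right) = 3576 - \left(\left(-9 - 963\right) - - \frac{49}{32}\right) = 3576 - \left(-972 + \frac{49}{32}\right) = 3576 - - \frac{31055}{32} = 3576 + \frac{31055}{32} = \frac{145487}{32}$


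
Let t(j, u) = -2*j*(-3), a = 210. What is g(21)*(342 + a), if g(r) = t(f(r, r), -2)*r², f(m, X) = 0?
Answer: 0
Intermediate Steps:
t(j, u) = 6*j
g(r) = 0 (g(r) = (6*0)*r² = 0*r² = 0)
g(21)*(342 + a) = 0*(342 + 210) = 0*552 = 0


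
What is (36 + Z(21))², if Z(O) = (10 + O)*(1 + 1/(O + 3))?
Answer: 2686321/576 ≈ 4663.8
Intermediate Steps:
Z(O) = (1 + 1/(3 + O))*(10 + O) (Z(O) = (10 + O)*(1 + 1/(3 + O)) = (1 + 1/(3 + O))*(10 + O))
(36 + Z(21))² = (36 + (40 + 21² + 14*21)/(3 + 21))² = (36 + (40 + 441 + 294)/24)² = (36 + (1/24)*775)² = (36 + 775/24)² = (1639/24)² = 2686321/576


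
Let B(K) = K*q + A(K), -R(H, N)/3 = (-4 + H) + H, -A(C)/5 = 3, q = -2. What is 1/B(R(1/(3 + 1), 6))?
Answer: -1/36 ≈ -0.027778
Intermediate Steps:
A(C) = -15 (A(C) = -5*3 = -15)
R(H, N) = 12 - 6*H (R(H, N) = -3*((-4 + H) + H) = -3*(-4 + 2*H) = 12 - 6*H)
B(K) = -15 - 2*K (B(K) = K*(-2) - 15 = -2*K - 15 = -15 - 2*K)
1/B(R(1/(3 + 1), 6)) = 1/(-15 - 2*(12 - 6/(3 + 1))) = 1/(-15 - 2*(12 - 6/4)) = 1/(-15 - 2*(12 - 6*¼)) = 1/(-15 - 2*(12 - 3/2)) = 1/(-15 - 2*21/2) = 1/(-15 - 21) = 1/(-36) = -1/36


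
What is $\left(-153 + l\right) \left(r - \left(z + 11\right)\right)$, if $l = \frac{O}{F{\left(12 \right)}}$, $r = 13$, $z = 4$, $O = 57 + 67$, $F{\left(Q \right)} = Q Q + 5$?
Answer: $\frac{45346}{149} \approx 304.34$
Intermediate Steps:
$F{\left(Q \right)} = 5 + Q^{2}$ ($F{\left(Q \right)} = Q^{2} + 5 = 5 + Q^{2}$)
$O = 124$
$l = \frac{124}{149}$ ($l = \frac{124}{5 + 12^{2}} = \frac{124}{5 + 144} = \frac{124}{149} \approx 0.83221$)
$\left(-153 + l\right) \left(r - \left(z + 11\right)\right) = \left(-153 + \frac{124}{149}\right) \left(13 - \left(4 + 11\right)\right) = - \frac{22673 \left(13 - 15\right)}{149} = \left(- \frac{22673}{149}\right) \left(-2\right) = \frac{45346}{149}$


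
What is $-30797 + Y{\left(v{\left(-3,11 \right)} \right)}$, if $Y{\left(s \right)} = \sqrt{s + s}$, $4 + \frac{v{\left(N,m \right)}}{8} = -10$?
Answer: $-30797 + 4 i \sqrt{14} \approx -30797.0 + 14.967 i$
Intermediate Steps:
$v{\left(N,m \right)} = -112$ ($v{\left(N,m \right)} = -32 + 8 \left(-10\right) = -32 - 80 = -112$)
$Y{\left(s \right)} = \sqrt{2} \sqrt{s}$ ($Y{\left(s \right)} = \sqrt{2 s} = \sqrt{2} \sqrt{s}$)
$-30797 + Y{\left(v{\left(-3,11 \right)} \right)} = -30797 + \sqrt{2} \sqrt{-112} = -30797 + \sqrt{2} \cdot 4 i \sqrt{7} = -30797 + 4 i \sqrt{14}$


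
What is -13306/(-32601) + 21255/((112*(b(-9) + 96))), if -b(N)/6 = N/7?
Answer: 282498917/126231072 ≈ 2.2379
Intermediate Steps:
b(N) = -6*N/7
-13306/(-32601) + 21255/((112*(b(-9) + 96))) = -13306/(-32601) + 21255/((112*(-6/7*(-9) + 96))) = -13306*(-1/32601) + 21255/((112*(54/7 + 96))) = 13306/32601 + 21255/((112*(726/7))) = 13306/32601 + 21255/11616 = 13306/32601 + 21255*(1/11616) = 13306/32601 + 7085/3872 = 282498917/126231072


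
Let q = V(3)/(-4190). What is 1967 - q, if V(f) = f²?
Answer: 8241739/4190 ≈ 1967.0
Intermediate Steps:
q = -9/4190 (q = 3²/(-4190) = 9*(-1/4190) = -9/4190 ≈ -0.0021480)
1967 - q = 1967 - 1*(-9/4190) = 1967 + 9/4190 = 8241739/4190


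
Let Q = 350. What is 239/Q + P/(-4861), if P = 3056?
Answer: 92179/1701350 ≈ 0.054180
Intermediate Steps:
239/Q + P/(-4861) = 239/350 + 3056/(-4861) = 239*(1/350) + 3056*(-1/4861) = 239/350 - 3056/4861 = 92179/1701350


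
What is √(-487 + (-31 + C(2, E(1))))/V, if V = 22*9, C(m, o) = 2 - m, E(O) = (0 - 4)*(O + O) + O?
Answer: I*√518/198 ≈ 0.11495*I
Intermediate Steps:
E(O) = -7*O (E(O) = -8*O + O = -7*O)
V = 198
√(-487 + (-31 + C(2, E(1))))/V = √(-487 + (-31 + (2 - 1*2)))/198 = √(-487 + (-31 + (2 - 2)))*(1/198) = √(-487 + (-31 + 0))*(1/198) = √(-487 - 31)*(1/198) = √(-518)*(1/198) = (I*√518)*(1/198) = I*√518/198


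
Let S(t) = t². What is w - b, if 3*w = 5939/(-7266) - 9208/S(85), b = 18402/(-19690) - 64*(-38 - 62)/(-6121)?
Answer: 2435072143671163/1898115323746950 ≈ 1.2829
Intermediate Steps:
b = -119327321/60261245 (b = 18402*(-1/19690) - 64*(-100)*(-1/6121) = -9201/9845 + 6400*(-1/6121) = -9201/9845 - 6400/6121 = -119327321/60261245 ≈ -1.9802)
w = -109814603/157490550 (w = (5939/(-7266) - 9208/(85²))/3 = (5939*(-1/7266) - 9208/7225)/3 = (-5939/7266 - 9208*1/7225)/3 = (-5939/7266 - 9208/7225)/3 = (⅓)*(-109814603/52496850) = -109814603/157490550 ≈ -0.69728)
w - b = -109814603/157490550 - 1*(-119327321/60261245) = -109814603/157490550 + 119327321/60261245 = 2435072143671163/1898115323746950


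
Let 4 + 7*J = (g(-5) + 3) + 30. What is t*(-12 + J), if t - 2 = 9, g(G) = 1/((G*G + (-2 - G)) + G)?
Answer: -13904/161 ≈ -86.360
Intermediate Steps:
g(G) = 1/(-2 + G**2) (g(G) = 1/((G**2 + (-2 - G)) + G) = 1/((-2 + G**2 - G) + G) = 1/(-2 + G**2))
t = 11 (t = 2 + 9 = 11)
J = 668/161 (J = -4/7 + ((1/(-2 + (-5)**2) + 3) + 30)/7 = -4/7 + ((1/(-2 + 25) + 3) + 30)/7 = -4/7 + ((1/23 + 3) + 30)/7 = -4/7 + (70/23 + 30)/7 = -4/7 + (1/7)*(760/23) = -4/7 + 760/161 = 668/161 ≈ 4.1491)
t*(-12 + J) = 11*(-12 + 668/161) = 11*(-1264/161) = -13904/161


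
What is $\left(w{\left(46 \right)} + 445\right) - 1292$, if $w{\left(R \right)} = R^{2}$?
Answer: $1269$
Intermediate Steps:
$\left(w{\left(46 \right)} + 445\right) - 1292 = \left(46^{2} + 445\right) - 1292 = \left(2116 + 445\right) - 1292 = 2561 - 1292 = 1269$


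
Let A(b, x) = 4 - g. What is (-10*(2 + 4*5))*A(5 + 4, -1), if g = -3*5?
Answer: -4180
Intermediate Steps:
g = -15
A(b, x) = 19 (A(b, x) = 4 - 1*(-15) = 4 + 15 = 19)
(-10*(2 + 4*5))*A(5 + 4, -1) = -10*(2 + 4*5)*19 = -10*(2 + 20)*19 = -10*22*19 = -220*19 = -4180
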